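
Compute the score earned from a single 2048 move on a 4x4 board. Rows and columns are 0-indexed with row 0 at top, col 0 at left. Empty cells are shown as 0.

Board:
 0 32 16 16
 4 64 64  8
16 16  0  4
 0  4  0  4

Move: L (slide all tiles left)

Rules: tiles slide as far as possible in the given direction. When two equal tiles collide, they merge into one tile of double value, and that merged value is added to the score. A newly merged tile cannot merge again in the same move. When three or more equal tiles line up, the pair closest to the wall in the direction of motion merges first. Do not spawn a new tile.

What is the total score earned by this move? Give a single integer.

Answer: 200

Derivation:
Slide left:
row 0: [0, 32, 16, 16] -> [32, 32, 0, 0]  score +32 (running 32)
row 1: [4, 64, 64, 8] -> [4, 128, 8, 0]  score +128 (running 160)
row 2: [16, 16, 0, 4] -> [32, 4, 0, 0]  score +32 (running 192)
row 3: [0, 4, 0, 4] -> [8, 0, 0, 0]  score +8 (running 200)
Board after move:
 32  32   0   0
  4 128   8   0
 32   4   0   0
  8   0   0   0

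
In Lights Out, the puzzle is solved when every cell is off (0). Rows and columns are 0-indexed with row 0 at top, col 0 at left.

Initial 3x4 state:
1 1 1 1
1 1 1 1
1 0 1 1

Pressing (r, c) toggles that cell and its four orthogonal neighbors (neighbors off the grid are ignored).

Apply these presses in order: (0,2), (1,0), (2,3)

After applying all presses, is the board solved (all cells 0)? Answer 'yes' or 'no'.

Answer: yes

Derivation:
After press 1 at (0,2):
1 0 0 0
1 1 0 1
1 0 1 1

After press 2 at (1,0):
0 0 0 0
0 0 0 1
0 0 1 1

After press 3 at (2,3):
0 0 0 0
0 0 0 0
0 0 0 0

Lights still on: 0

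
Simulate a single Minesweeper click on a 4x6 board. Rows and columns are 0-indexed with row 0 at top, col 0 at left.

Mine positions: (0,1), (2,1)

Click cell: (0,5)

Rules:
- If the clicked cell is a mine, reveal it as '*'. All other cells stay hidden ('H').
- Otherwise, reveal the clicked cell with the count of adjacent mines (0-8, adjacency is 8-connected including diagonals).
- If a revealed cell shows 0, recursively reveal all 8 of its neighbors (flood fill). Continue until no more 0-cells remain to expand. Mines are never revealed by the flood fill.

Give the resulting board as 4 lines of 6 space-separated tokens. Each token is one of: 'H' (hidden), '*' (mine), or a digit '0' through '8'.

H H 1 0 0 0
H H 2 0 0 0
H H 1 0 0 0
H H 1 0 0 0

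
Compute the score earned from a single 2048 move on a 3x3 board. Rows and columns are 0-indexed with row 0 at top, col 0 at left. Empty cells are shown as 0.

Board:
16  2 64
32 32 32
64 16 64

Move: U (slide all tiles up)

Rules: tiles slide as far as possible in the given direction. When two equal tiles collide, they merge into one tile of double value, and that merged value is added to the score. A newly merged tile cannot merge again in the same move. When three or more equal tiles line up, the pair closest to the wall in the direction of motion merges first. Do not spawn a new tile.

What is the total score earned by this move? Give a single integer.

Slide up:
col 0: [16, 32, 64] -> [16, 32, 64]  score +0 (running 0)
col 1: [2, 32, 16] -> [2, 32, 16]  score +0 (running 0)
col 2: [64, 32, 64] -> [64, 32, 64]  score +0 (running 0)
Board after move:
16  2 64
32 32 32
64 16 64

Answer: 0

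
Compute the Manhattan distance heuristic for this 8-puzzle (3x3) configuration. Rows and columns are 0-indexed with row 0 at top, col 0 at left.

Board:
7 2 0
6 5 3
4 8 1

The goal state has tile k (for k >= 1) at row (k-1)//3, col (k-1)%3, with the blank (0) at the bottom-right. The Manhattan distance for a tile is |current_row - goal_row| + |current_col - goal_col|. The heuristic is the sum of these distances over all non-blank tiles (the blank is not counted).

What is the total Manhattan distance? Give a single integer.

Tile 7: (0,0)->(2,0) = 2
Tile 2: (0,1)->(0,1) = 0
Tile 6: (1,0)->(1,2) = 2
Tile 5: (1,1)->(1,1) = 0
Tile 3: (1,2)->(0,2) = 1
Tile 4: (2,0)->(1,0) = 1
Tile 8: (2,1)->(2,1) = 0
Tile 1: (2,2)->(0,0) = 4
Sum: 2 + 0 + 2 + 0 + 1 + 1 + 0 + 4 = 10

Answer: 10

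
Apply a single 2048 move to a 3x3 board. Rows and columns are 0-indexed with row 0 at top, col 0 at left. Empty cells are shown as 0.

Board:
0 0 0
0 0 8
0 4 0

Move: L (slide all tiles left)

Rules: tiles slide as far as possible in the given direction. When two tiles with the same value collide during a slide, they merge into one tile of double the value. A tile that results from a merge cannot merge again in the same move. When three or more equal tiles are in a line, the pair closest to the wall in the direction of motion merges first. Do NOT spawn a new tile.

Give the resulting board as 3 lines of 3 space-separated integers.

Slide left:
row 0: [0, 0, 0] -> [0, 0, 0]
row 1: [0, 0, 8] -> [8, 0, 0]
row 2: [0, 4, 0] -> [4, 0, 0]

Answer: 0 0 0
8 0 0
4 0 0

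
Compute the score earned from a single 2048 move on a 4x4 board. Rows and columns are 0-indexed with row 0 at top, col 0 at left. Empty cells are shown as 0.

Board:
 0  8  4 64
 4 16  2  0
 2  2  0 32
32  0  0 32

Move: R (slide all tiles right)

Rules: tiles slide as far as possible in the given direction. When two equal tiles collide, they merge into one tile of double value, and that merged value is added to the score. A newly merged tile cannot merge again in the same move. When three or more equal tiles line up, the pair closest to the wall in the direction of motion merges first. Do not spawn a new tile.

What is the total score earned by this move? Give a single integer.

Slide right:
row 0: [0, 8, 4, 64] -> [0, 8, 4, 64]  score +0 (running 0)
row 1: [4, 16, 2, 0] -> [0, 4, 16, 2]  score +0 (running 0)
row 2: [2, 2, 0, 32] -> [0, 0, 4, 32]  score +4 (running 4)
row 3: [32, 0, 0, 32] -> [0, 0, 0, 64]  score +64 (running 68)
Board after move:
 0  8  4 64
 0  4 16  2
 0  0  4 32
 0  0  0 64

Answer: 68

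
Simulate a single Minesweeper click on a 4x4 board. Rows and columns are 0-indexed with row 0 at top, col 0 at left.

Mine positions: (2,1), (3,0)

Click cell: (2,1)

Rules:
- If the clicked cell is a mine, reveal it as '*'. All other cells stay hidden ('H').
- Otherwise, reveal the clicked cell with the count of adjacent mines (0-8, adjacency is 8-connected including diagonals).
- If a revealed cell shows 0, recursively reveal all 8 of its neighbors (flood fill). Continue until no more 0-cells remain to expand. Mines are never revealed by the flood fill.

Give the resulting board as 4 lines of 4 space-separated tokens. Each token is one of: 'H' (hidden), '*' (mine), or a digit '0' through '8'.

H H H H
H H H H
H * H H
H H H H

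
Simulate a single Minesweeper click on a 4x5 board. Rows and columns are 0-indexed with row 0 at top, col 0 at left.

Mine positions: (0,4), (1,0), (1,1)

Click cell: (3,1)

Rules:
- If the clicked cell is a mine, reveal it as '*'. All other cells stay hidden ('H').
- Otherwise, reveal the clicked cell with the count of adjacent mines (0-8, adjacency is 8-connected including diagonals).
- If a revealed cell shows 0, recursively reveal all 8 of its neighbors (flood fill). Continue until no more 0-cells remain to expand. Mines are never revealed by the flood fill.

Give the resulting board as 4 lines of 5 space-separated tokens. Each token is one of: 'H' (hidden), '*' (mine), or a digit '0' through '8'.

H H H H H
H H 1 1 1
2 2 1 0 0
0 0 0 0 0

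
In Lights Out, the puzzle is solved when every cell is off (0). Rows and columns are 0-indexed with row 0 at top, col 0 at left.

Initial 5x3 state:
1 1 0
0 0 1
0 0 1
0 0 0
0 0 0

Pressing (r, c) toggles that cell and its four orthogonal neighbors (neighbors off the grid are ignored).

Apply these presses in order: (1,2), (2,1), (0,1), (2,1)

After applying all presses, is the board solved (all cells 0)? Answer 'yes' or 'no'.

After press 1 at (1,2):
1 1 1
0 1 0
0 0 0
0 0 0
0 0 0

After press 2 at (2,1):
1 1 1
0 0 0
1 1 1
0 1 0
0 0 0

After press 3 at (0,1):
0 0 0
0 1 0
1 1 1
0 1 0
0 0 0

After press 4 at (2,1):
0 0 0
0 0 0
0 0 0
0 0 0
0 0 0

Lights still on: 0

Answer: yes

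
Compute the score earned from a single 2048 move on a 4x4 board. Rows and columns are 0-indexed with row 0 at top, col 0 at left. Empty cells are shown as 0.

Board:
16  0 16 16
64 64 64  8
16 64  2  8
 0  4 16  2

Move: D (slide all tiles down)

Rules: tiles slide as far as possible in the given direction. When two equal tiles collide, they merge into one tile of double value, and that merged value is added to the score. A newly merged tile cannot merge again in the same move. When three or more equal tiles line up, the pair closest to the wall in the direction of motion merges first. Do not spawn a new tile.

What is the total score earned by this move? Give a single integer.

Slide down:
col 0: [16, 64, 16, 0] -> [0, 16, 64, 16]  score +0 (running 0)
col 1: [0, 64, 64, 4] -> [0, 0, 128, 4]  score +128 (running 128)
col 2: [16, 64, 2, 16] -> [16, 64, 2, 16]  score +0 (running 128)
col 3: [16, 8, 8, 2] -> [0, 16, 16, 2]  score +16 (running 144)
Board after move:
  0   0  16   0
 16   0  64  16
 64 128   2  16
 16   4  16   2

Answer: 144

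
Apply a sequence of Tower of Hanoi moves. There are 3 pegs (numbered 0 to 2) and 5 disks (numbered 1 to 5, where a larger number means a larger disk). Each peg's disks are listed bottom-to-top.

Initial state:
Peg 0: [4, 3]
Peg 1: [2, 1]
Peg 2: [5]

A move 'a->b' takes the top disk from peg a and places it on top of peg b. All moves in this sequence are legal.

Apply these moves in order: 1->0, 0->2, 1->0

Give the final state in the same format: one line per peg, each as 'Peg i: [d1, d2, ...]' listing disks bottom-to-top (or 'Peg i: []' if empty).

After move 1 (1->0):
Peg 0: [4, 3, 1]
Peg 1: [2]
Peg 2: [5]

After move 2 (0->2):
Peg 0: [4, 3]
Peg 1: [2]
Peg 2: [5, 1]

After move 3 (1->0):
Peg 0: [4, 3, 2]
Peg 1: []
Peg 2: [5, 1]

Answer: Peg 0: [4, 3, 2]
Peg 1: []
Peg 2: [5, 1]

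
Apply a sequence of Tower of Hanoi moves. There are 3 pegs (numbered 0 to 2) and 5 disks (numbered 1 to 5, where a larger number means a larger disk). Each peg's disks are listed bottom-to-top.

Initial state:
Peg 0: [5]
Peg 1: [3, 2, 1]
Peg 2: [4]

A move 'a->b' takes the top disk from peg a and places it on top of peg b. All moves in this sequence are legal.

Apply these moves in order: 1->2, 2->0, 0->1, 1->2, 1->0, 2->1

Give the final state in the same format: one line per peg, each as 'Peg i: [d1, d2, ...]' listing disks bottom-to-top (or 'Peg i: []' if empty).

Answer: Peg 0: [5, 2]
Peg 1: [3, 1]
Peg 2: [4]

Derivation:
After move 1 (1->2):
Peg 0: [5]
Peg 1: [3, 2]
Peg 2: [4, 1]

After move 2 (2->0):
Peg 0: [5, 1]
Peg 1: [3, 2]
Peg 2: [4]

After move 3 (0->1):
Peg 0: [5]
Peg 1: [3, 2, 1]
Peg 2: [4]

After move 4 (1->2):
Peg 0: [5]
Peg 1: [3, 2]
Peg 2: [4, 1]

After move 5 (1->0):
Peg 0: [5, 2]
Peg 1: [3]
Peg 2: [4, 1]

After move 6 (2->1):
Peg 0: [5, 2]
Peg 1: [3, 1]
Peg 2: [4]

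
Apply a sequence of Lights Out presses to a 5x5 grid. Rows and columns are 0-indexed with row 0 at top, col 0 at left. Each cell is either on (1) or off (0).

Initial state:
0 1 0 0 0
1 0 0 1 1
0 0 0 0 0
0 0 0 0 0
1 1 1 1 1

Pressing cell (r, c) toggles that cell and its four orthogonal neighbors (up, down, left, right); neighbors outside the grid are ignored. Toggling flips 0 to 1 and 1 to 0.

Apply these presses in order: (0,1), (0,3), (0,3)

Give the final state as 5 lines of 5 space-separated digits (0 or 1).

Answer: 1 0 1 0 0
1 1 0 1 1
0 0 0 0 0
0 0 0 0 0
1 1 1 1 1

Derivation:
After press 1 at (0,1):
1 0 1 0 0
1 1 0 1 1
0 0 0 0 0
0 0 0 0 0
1 1 1 1 1

After press 2 at (0,3):
1 0 0 1 1
1 1 0 0 1
0 0 0 0 0
0 0 0 0 0
1 1 1 1 1

After press 3 at (0,3):
1 0 1 0 0
1 1 0 1 1
0 0 0 0 0
0 0 0 0 0
1 1 1 1 1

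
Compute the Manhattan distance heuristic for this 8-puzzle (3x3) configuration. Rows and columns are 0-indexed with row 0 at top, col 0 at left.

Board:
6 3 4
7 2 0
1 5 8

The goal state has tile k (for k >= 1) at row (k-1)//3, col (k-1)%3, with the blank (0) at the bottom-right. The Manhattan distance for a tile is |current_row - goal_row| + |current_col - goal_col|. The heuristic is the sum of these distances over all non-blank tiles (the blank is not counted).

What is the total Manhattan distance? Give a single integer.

Answer: 13

Derivation:
Tile 6: (0,0)->(1,2) = 3
Tile 3: (0,1)->(0,2) = 1
Tile 4: (0,2)->(1,0) = 3
Tile 7: (1,0)->(2,0) = 1
Tile 2: (1,1)->(0,1) = 1
Tile 1: (2,0)->(0,0) = 2
Tile 5: (2,1)->(1,1) = 1
Tile 8: (2,2)->(2,1) = 1
Sum: 3 + 1 + 3 + 1 + 1 + 2 + 1 + 1 = 13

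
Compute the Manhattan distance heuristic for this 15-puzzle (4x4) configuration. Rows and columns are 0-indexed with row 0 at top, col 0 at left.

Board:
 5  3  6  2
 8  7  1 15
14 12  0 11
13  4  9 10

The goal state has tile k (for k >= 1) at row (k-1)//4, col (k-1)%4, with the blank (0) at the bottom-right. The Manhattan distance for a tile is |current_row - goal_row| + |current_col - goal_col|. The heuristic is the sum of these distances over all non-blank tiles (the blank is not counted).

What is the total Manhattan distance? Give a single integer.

Answer: 32

Derivation:
Tile 5: (0,0)->(1,0) = 1
Tile 3: (0,1)->(0,2) = 1
Tile 6: (0,2)->(1,1) = 2
Tile 2: (0,3)->(0,1) = 2
Tile 8: (1,0)->(1,3) = 3
Tile 7: (1,1)->(1,2) = 1
Tile 1: (1,2)->(0,0) = 3
Tile 15: (1,3)->(3,2) = 3
Tile 14: (2,0)->(3,1) = 2
Tile 12: (2,1)->(2,3) = 2
Tile 11: (2,3)->(2,2) = 1
Tile 13: (3,0)->(3,0) = 0
Tile 4: (3,1)->(0,3) = 5
Tile 9: (3,2)->(2,0) = 3
Tile 10: (3,3)->(2,1) = 3
Sum: 1 + 1 + 2 + 2 + 3 + 1 + 3 + 3 + 2 + 2 + 1 + 0 + 5 + 3 + 3 = 32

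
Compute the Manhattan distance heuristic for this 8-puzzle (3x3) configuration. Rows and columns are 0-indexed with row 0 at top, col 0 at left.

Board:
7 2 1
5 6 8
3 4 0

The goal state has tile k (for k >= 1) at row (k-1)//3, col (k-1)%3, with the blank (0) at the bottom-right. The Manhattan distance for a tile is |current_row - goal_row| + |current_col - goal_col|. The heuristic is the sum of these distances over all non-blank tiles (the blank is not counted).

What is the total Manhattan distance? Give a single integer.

Answer: 14

Derivation:
Tile 7: at (0,0), goal (2,0), distance |0-2|+|0-0| = 2
Tile 2: at (0,1), goal (0,1), distance |0-0|+|1-1| = 0
Tile 1: at (0,2), goal (0,0), distance |0-0|+|2-0| = 2
Tile 5: at (1,0), goal (1,1), distance |1-1|+|0-1| = 1
Tile 6: at (1,1), goal (1,2), distance |1-1|+|1-2| = 1
Tile 8: at (1,2), goal (2,1), distance |1-2|+|2-1| = 2
Tile 3: at (2,0), goal (0,2), distance |2-0|+|0-2| = 4
Tile 4: at (2,1), goal (1,0), distance |2-1|+|1-0| = 2
Sum: 2 + 0 + 2 + 1 + 1 + 2 + 4 + 2 = 14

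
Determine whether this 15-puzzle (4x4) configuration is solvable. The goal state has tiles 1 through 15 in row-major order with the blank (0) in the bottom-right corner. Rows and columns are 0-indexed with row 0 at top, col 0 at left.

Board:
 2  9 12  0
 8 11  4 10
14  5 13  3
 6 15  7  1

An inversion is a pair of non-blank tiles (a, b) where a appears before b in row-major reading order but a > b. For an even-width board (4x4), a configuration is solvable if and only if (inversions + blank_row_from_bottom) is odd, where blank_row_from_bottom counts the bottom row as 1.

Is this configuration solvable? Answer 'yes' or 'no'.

Inversions: 54
Blank is in row 0 (0-indexed from top), which is row 4 counting from the bottom (bottom = 1).
54 + 4 = 58, which is even, so the puzzle is not solvable.

Answer: no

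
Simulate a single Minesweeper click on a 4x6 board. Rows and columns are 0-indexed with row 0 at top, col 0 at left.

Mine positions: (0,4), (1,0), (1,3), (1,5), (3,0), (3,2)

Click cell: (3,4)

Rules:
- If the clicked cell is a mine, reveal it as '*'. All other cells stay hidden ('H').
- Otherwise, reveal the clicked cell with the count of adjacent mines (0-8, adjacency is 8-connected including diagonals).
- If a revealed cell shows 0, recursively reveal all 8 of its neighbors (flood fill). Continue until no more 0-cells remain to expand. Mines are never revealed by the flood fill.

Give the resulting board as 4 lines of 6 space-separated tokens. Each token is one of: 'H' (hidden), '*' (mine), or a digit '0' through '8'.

H H H H H H
H H H H H H
H H H 2 2 1
H H H 1 0 0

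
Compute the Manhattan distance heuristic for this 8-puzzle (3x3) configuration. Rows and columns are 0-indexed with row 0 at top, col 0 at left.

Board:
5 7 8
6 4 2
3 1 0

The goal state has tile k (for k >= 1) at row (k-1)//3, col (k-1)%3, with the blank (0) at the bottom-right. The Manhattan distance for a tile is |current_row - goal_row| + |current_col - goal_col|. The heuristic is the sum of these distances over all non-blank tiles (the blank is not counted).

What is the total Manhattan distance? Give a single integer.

Tile 5: (0,0)->(1,1) = 2
Tile 7: (0,1)->(2,0) = 3
Tile 8: (0,2)->(2,1) = 3
Tile 6: (1,0)->(1,2) = 2
Tile 4: (1,1)->(1,0) = 1
Tile 2: (1,2)->(0,1) = 2
Tile 3: (2,0)->(0,2) = 4
Tile 1: (2,1)->(0,0) = 3
Sum: 2 + 3 + 3 + 2 + 1 + 2 + 4 + 3 = 20

Answer: 20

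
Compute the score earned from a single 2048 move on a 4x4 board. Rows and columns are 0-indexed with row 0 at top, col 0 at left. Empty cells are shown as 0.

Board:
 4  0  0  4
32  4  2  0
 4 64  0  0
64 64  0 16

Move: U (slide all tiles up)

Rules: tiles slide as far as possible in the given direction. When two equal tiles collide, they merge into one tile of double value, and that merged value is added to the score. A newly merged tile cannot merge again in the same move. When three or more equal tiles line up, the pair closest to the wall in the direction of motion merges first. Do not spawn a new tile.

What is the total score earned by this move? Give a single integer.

Slide up:
col 0: [4, 32, 4, 64] -> [4, 32, 4, 64]  score +0 (running 0)
col 1: [0, 4, 64, 64] -> [4, 128, 0, 0]  score +128 (running 128)
col 2: [0, 2, 0, 0] -> [2, 0, 0, 0]  score +0 (running 128)
col 3: [4, 0, 0, 16] -> [4, 16, 0, 0]  score +0 (running 128)
Board after move:
  4   4   2   4
 32 128   0  16
  4   0   0   0
 64   0   0   0

Answer: 128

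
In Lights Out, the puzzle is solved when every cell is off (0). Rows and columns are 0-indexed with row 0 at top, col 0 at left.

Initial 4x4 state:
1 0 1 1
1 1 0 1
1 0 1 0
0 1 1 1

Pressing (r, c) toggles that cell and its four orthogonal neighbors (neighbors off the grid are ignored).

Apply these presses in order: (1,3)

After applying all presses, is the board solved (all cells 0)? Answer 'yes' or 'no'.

After press 1 at (1,3):
1 0 1 0
1 1 1 0
1 0 1 1
0 1 1 1

Lights still on: 11

Answer: no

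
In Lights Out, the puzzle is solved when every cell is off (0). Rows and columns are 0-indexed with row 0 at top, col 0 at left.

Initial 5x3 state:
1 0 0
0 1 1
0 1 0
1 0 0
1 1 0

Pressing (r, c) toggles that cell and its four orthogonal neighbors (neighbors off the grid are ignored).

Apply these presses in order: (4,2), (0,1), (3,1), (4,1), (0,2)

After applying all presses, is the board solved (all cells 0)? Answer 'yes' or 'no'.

Answer: yes

Derivation:
After press 1 at (4,2):
1 0 0
0 1 1
0 1 0
1 0 1
1 0 1

After press 2 at (0,1):
0 1 1
0 0 1
0 1 0
1 0 1
1 0 1

After press 3 at (3,1):
0 1 1
0 0 1
0 0 0
0 1 0
1 1 1

After press 4 at (4,1):
0 1 1
0 0 1
0 0 0
0 0 0
0 0 0

After press 5 at (0,2):
0 0 0
0 0 0
0 0 0
0 0 0
0 0 0

Lights still on: 0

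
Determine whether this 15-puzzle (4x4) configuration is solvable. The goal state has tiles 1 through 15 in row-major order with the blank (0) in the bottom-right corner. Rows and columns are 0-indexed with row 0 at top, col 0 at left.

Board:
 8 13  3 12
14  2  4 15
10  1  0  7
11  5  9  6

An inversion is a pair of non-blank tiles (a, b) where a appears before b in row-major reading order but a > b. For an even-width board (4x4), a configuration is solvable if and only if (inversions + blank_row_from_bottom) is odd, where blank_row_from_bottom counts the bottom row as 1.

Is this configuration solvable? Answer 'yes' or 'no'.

Answer: no

Derivation:
Inversions: 58
Blank is in row 2 (0-indexed from top), which is row 2 counting from the bottom (bottom = 1).
58 + 2 = 60, which is even, so the puzzle is not solvable.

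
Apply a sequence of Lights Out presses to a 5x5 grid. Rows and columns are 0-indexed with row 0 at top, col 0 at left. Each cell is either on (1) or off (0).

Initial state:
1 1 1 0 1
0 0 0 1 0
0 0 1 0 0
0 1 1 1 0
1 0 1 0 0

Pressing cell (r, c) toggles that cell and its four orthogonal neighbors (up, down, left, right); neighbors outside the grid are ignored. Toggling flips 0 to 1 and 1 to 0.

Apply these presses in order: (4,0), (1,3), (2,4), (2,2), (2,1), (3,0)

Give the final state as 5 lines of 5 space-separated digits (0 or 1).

Answer: 1 1 1 1 1
0 1 0 0 0
0 0 1 1 1
0 1 0 1 1
1 1 1 0 0

Derivation:
After press 1 at (4,0):
1 1 1 0 1
0 0 0 1 0
0 0 1 0 0
1 1 1 1 0
0 1 1 0 0

After press 2 at (1,3):
1 1 1 1 1
0 0 1 0 1
0 0 1 1 0
1 1 1 1 0
0 1 1 0 0

After press 3 at (2,4):
1 1 1 1 1
0 0 1 0 0
0 0 1 0 1
1 1 1 1 1
0 1 1 0 0

After press 4 at (2,2):
1 1 1 1 1
0 0 0 0 0
0 1 0 1 1
1 1 0 1 1
0 1 1 0 0

After press 5 at (2,1):
1 1 1 1 1
0 1 0 0 0
1 0 1 1 1
1 0 0 1 1
0 1 1 0 0

After press 6 at (3,0):
1 1 1 1 1
0 1 0 0 0
0 0 1 1 1
0 1 0 1 1
1 1 1 0 0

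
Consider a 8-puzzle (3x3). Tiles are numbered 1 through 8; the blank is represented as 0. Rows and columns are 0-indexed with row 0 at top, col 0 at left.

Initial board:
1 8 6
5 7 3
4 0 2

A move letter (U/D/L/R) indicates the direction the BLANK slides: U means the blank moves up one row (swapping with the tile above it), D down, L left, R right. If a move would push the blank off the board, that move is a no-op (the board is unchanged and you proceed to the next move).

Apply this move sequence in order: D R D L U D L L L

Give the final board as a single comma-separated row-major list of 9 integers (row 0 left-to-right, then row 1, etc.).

After move 1 (D):
1 8 6
5 7 3
4 0 2

After move 2 (R):
1 8 6
5 7 3
4 2 0

After move 3 (D):
1 8 6
5 7 3
4 2 0

After move 4 (L):
1 8 6
5 7 3
4 0 2

After move 5 (U):
1 8 6
5 0 3
4 7 2

After move 6 (D):
1 8 6
5 7 3
4 0 2

After move 7 (L):
1 8 6
5 7 3
0 4 2

After move 8 (L):
1 8 6
5 7 3
0 4 2

After move 9 (L):
1 8 6
5 7 3
0 4 2

Answer: 1, 8, 6, 5, 7, 3, 0, 4, 2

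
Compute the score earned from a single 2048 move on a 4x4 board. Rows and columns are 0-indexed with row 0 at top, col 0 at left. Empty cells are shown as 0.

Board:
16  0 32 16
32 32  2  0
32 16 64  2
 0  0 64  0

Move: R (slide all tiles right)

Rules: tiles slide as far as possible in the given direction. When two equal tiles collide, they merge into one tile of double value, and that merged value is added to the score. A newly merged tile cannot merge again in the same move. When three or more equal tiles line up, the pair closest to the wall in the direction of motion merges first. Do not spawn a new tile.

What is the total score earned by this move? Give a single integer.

Slide right:
row 0: [16, 0, 32, 16] -> [0, 16, 32, 16]  score +0 (running 0)
row 1: [32, 32, 2, 0] -> [0, 0, 64, 2]  score +64 (running 64)
row 2: [32, 16, 64, 2] -> [32, 16, 64, 2]  score +0 (running 64)
row 3: [0, 0, 64, 0] -> [0, 0, 0, 64]  score +0 (running 64)
Board after move:
 0 16 32 16
 0  0 64  2
32 16 64  2
 0  0  0 64

Answer: 64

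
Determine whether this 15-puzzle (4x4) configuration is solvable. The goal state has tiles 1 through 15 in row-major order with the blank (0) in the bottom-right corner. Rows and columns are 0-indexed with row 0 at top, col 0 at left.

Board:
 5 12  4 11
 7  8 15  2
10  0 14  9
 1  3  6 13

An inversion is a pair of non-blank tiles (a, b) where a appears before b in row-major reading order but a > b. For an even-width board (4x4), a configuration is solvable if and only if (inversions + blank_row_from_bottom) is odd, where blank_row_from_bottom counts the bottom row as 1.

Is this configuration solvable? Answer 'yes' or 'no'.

Answer: no

Derivation:
Inversions: 54
Blank is in row 2 (0-indexed from top), which is row 2 counting from the bottom (bottom = 1).
54 + 2 = 56, which is even, so the puzzle is not solvable.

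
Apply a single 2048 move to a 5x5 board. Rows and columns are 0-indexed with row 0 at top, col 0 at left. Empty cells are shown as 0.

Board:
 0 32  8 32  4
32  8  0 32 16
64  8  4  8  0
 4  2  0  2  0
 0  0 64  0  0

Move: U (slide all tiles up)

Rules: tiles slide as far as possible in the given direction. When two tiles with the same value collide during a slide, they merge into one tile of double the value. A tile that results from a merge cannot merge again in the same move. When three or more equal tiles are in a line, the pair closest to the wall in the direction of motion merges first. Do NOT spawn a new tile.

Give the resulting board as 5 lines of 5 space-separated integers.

Slide up:
col 0: [0, 32, 64, 4, 0] -> [32, 64, 4, 0, 0]
col 1: [32, 8, 8, 2, 0] -> [32, 16, 2, 0, 0]
col 2: [8, 0, 4, 0, 64] -> [8, 4, 64, 0, 0]
col 3: [32, 32, 8, 2, 0] -> [64, 8, 2, 0, 0]
col 4: [4, 16, 0, 0, 0] -> [4, 16, 0, 0, 0]

Answer: 32 32  8 64  4
64 16  4  8 16
 4  2 64  2  0
 0  0  0  0  0
 0  0  0  0  0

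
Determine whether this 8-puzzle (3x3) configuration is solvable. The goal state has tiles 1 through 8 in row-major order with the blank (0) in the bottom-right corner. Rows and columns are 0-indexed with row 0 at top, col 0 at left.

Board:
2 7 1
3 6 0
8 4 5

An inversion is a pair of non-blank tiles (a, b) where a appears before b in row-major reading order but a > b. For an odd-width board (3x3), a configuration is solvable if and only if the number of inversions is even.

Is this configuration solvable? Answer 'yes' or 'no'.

Answer: yes

Derivation:
Inversions (pairs i<j in row-major order where tile[i] > tile[j] > 0): 10
10 is even, so the puzzle is solvable.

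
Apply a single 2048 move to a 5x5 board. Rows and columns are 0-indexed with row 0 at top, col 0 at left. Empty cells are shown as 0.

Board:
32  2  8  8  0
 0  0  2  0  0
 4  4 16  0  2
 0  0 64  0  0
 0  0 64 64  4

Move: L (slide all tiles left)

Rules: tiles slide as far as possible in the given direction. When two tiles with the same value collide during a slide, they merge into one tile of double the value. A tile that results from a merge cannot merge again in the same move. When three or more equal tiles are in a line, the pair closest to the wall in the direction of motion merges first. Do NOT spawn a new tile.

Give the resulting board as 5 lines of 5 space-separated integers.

Slide left:
row 0: [32, 2, 8, 8, 0] -> [32, 2, 16, 0, 0]
row 1: [0, 0, 2, 0, 0] -> [2, 0, 0, 0, 0]
row 2: [4, 4, 16, 0, 2] -> [8, 16, 2, 0, 0]
row 3: [0, 0, 64, 0, 0] -> [64, 0, 0, 0, 0]
row 4: [0, 0, 64, 64, 4] -> [128, 4, 0, 0, 0]

Answer:  32   2  16   0   0
  2   0   0   0   0
  8  16   2   0   0
 64   0   0   0   0
128   4   0   0   0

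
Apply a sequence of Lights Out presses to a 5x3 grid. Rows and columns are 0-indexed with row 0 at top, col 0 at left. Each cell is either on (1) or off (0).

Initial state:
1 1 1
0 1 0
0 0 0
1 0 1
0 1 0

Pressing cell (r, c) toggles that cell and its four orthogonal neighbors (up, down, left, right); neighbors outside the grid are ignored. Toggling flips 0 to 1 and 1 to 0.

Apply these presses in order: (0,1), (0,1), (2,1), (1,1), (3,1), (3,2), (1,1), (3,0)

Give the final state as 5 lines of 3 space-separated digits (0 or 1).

Answer: 1 1 1
0 0 0
0 0 0
1 0 1
1 0 1

Derivation:
After press 1 at (0,1):
0 0 0
0 0 0
0 0 0
1 0 1
0 1 0

After press 2 at (0,1):
1 1 1
0 1 0
0 0 0
1 0 1
0 1 0

After press 3 at (2,1):
1 1 1
0 0 0
1 1 1
1 1 1
0 1 0

After press 4 at (1,1):
1 0 1
1 1 1
1 0 1
1 1 1
0 1 0

After press 5 at (3,1):
1 0 1
1 1 1
1 1 1
0 0 0
0 0 0

After press 6 at (3,2):
1 0 1
1 1 1
1 1 0
0 1 1
0 0 1

After press 7 at (1,1):
1 1 1
0 0 0
1 0 0
0 1 1
0 0 1

After press 8 at (3,0):
1 1 1
0 0 0
0 0 0
1 0 1
1 0 1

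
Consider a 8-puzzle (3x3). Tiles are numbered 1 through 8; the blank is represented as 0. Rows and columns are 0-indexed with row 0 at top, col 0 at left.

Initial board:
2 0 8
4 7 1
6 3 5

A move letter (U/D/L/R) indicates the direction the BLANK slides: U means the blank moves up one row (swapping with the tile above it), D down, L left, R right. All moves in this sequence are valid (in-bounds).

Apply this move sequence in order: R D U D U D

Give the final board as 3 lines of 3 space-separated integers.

After move 1 (R):
2 8 0
4 7 1
6 3 5

After move 2 (D):
2 8 1
4 7 0
6 3 5

After move 3 (U):
2 8 0
4 7 1
6 3 5

After move 4 (D):
2 8 1
4 7 0
6 3 5

After move 5 (U):
2 8 0
4 7 1
6 3 5

After move 6 (D):
2 8 1
4 7 0
6 3 5

Answer: 2 8 1
4 7 0
6 3 5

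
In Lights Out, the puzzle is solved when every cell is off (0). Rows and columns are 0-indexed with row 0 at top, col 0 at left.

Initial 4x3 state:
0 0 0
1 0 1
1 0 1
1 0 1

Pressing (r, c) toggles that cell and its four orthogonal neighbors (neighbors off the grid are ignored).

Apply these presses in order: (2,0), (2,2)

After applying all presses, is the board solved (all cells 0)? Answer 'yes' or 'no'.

Answer: yes

Derivation:
After press 1 at (2,0):
0 0 0
0 0 1
0 1 1
0 0 1

After press 2 at (2,2):
0 0 0
0 0 0
0 0 0
0 0 0

Lights still on: 0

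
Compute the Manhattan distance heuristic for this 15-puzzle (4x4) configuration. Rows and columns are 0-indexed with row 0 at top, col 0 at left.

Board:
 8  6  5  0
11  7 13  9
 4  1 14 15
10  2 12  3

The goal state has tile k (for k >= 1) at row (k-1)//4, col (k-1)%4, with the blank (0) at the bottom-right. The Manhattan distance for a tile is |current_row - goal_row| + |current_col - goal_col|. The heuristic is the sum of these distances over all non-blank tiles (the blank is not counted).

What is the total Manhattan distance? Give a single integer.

Tile 8: (0,0)->(1,3) = 4
Tile 6: (0,1)->(1,1) = 1
Tile 5: (0,2)->(1,0) = 3
Tile 11: (1,0)->(2,2) = 3
Tile 7: (1,1)->(1,2) = 1
Tile 13: (1,2)->(3,0) = 4
Tile 9: (1,3)->(2,0) = 4
Tile 4: (2,0)->(0,3) = 5
Tile 1: (2,1)->(0,0) = 3
Tile 14: (2,2)->(3,1) = 2
Tile 15: (2,3)->(3,2) = 2
Tile 10: (3,0)->(2,1) = 2
Tile 2: (3,1)->(0,1) = 3
Tile 12: (3,2)->(2,3) = 2
Tile 3: (3,3)->(0,2) = 4
Sum: 4 + 1 + 3 + 3 + 1 + 4 + 4 + 5 + 3 + 2 + 2 + 2 + 3 + 2 + 4 = 43

Answer: 43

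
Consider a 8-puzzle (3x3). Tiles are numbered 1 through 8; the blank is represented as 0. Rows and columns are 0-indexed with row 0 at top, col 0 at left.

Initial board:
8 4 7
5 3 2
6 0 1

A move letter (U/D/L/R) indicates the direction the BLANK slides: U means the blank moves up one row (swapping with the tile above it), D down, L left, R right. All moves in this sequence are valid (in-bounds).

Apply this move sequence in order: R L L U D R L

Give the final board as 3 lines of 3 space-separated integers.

After move 1 (R):
8 4 7
5 3 2
6 1 0

After move 2 (L):
8 4 7
5 3 2
6 0 1

After move 3 (L):
8 4 7
5 3 2
0 6 1

After move 4 (U):
8 4 7
0 3 2
5 6 1

After move 5 (D):
8 4 7
5 3 2
0 6 1

After move 6 (R):
8 4 7
5 3 2
6 0 1

After move 7 (L):
8 4 7
5 3 2
0 6 1

Answer: 8 4 7
5 3 2
0 6 1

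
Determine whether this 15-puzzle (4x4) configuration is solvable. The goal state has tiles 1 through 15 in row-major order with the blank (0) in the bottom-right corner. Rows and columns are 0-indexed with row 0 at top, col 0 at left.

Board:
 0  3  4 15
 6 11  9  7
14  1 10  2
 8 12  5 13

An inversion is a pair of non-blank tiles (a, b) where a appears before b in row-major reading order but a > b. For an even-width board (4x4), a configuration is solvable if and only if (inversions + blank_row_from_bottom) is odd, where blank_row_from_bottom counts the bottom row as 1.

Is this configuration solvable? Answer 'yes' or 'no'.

Inversions: 46
Blank is in row 0 (0-indexed from top), which is row 4 counting from the bottom (bottom = 1).
46 + 4 = 50, which is even, so the puzzle is not solvable.

Answer: no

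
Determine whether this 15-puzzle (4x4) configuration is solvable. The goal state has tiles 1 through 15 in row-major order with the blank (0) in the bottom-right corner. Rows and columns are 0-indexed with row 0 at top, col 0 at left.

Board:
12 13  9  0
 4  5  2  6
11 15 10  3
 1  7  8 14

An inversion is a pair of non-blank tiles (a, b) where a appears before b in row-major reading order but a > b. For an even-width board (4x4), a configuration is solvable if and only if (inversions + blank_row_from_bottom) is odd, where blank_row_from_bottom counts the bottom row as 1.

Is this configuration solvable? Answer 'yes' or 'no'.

Inversions: 55
Blank is in row 0 (0-indexed from top), which is row 4 counting from the bottom (bottom = 1).
55 + 4 = 59, which is odd, so the puzzle is solvable.

Answer: yes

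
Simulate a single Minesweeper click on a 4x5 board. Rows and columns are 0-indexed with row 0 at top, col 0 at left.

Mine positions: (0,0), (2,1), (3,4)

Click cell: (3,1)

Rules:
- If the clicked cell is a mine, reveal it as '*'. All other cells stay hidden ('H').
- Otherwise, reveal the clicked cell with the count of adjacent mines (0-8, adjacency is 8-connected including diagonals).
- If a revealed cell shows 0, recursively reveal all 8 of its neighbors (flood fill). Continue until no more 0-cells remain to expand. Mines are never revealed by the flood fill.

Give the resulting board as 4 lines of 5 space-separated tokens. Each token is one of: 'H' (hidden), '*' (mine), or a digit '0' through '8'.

H H H H H
H H H H H
H H H H H
H 1 H H H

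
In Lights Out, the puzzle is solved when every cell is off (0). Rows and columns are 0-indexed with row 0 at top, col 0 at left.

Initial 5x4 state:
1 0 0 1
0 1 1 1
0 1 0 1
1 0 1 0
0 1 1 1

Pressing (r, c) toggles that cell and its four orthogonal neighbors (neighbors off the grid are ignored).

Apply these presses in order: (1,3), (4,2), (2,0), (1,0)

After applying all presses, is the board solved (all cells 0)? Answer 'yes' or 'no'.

After press 1 at (1,3):
1 0 0 0
0 1 0 0
0 1 0 0
1 0 1 0
0 1 1 1

After press 2 at (4,2):
1 0 0 0
0 1 0 0
0 1 0 0
1 0 0 0
0 0 0 0

After press 3 at (2,0):
1 0 0 0
1 1 0 0
1 0 0 0
0 0 0 0
0 0 0 0

After press 4 at (1,0):
0 0 0 0
0 0 0 0
0 0 0 0
0 0 0 0
0 0 0 0

Lights still on: 0

Answer: yes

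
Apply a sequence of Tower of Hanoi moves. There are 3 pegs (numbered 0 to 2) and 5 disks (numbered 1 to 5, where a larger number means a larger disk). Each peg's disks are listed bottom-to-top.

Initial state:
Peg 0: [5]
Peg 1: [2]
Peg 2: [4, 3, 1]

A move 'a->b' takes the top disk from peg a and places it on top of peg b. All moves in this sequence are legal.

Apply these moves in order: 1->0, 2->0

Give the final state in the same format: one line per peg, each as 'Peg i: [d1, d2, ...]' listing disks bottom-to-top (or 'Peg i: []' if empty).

After move 1 (1->0):
Peg 0: [5, 2]
Peg 1: []
Peg 2: [4, 3, 1]

After move 2 (2->0):
Peg 0: [5, 2, 1]
Peg 1: []
Peg 2: [4, 3]

Answer: Peg 0: [5, 2, 1]
Peg 1: []
Peg 2: [4, 3]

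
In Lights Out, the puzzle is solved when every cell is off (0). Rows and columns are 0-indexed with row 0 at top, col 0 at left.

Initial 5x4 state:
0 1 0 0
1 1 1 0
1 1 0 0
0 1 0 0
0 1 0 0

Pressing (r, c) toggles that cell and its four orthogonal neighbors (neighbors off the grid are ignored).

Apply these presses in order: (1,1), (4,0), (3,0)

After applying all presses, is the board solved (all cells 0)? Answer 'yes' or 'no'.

Answer: yes

Derivation:
After press 1 at (1,1):
0 0 0 0
0 0 0 0
1 0 0 0
0 1 0 0
0 1 0 0

After press 2 at (4,0):
0 0 0 0
0 0 0 0
1 0 0 0
1 1 0 0
1 0 0 0

After press 3 at (3,0):
0 0 0 0
0 0 0 0
0 0 0 0
0 0 0 0
0 0 0 0

Lights still on: 0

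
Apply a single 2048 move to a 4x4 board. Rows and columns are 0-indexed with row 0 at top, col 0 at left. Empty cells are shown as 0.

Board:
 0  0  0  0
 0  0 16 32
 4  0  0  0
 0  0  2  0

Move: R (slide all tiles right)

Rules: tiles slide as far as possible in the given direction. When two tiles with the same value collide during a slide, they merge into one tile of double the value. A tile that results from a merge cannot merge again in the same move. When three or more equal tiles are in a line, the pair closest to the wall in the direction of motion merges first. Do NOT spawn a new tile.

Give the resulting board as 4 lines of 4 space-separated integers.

Answer:  0  0  0  0
 0  0 16 32
 0  0  0  4
 0  0  0  2

Derivation:
Slide right:
row 0: [0, 0, 0, 0] -> [0, 0, 0, 0]
row 1: [0, 0, 16, 32] -> [0, 0, 16, 32]
row 2: [4, 0, 0, 0] -> [0, 0, 0, 4]
row 3: [0, 0, 2, 0] -> [0, 0, 0, 2]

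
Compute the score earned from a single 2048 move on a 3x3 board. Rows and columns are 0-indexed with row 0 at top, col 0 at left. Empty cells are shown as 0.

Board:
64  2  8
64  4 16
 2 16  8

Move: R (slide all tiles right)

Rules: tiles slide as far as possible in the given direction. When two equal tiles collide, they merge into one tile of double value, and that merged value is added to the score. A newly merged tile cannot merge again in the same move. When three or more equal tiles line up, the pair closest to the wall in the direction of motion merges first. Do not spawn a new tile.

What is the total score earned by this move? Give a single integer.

Answer: 0

Derivation:
Slide right:
row 0: [64, 2, 8] -> [64, 2, 8]  score +0 (running 0)
row 1: [64, 4, 16] -> [64, 4, 16]  score +0 (running 0)
row 2: [2, 16, 8] -> [2, 16, 8]  score +0 (running 0)
Board after move:
64  2  8
64  4 16
 2 16  8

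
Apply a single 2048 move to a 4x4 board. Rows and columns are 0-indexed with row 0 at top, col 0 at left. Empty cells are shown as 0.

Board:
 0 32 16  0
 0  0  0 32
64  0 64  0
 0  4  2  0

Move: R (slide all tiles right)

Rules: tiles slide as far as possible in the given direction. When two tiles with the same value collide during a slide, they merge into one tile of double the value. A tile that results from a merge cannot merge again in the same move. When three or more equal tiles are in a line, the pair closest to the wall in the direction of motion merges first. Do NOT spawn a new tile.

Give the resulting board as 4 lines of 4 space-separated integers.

Answer:   0   0  32  16
  0   0   0  32
  0   0   0 128
  0   0   4   2

Derivation:
Slide right:
row 0: [0, 32, 16, 0] -> [0, 0, 32, 16]
row 1: [0, 0, 0, 32] -> [0, 0, 0, 32]
row 2: [64, 0, 64, 0] -> [0, 0, 0, 128]
row 3: [0, 4, 2, 0] -> [0, 0, 4, 2]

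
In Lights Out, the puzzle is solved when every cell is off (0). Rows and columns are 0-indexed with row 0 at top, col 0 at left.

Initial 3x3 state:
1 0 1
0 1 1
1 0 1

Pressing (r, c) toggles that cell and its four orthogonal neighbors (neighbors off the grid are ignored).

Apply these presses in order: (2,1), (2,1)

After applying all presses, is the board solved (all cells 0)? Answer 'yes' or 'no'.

After press 1 at (2,1):
1 0 1
0 0 1
0 1 0

After press 2 at (2,1):
1 0 1
0 1 1
1 0 1

Lights still on: 6

Answer: no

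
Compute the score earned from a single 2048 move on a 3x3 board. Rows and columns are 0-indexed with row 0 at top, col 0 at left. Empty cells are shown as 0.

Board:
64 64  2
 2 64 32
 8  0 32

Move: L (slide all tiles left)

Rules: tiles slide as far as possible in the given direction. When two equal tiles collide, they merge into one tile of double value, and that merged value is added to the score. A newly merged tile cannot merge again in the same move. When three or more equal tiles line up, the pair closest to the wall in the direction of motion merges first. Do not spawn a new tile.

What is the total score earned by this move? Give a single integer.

Answer: 128

Derivation:
Slide left:
row 0: [64, 64, 2] -> [128, 2, 0]  score +128 (running 128)
row 1: [2, 64, 32] -> [2, 64, 32]  score +0 (running 128)
row 2: [8, 0, 32] -> [8, 32, 0]  score +0 (running 128)
Board after move:
128   2   0
  2  64  32
  8  32   0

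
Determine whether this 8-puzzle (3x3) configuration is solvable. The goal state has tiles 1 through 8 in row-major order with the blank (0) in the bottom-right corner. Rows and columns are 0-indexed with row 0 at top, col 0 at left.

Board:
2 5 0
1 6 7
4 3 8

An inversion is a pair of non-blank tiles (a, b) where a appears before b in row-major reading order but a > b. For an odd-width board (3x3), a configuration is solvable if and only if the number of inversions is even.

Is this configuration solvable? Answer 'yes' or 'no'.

Answer: no

Derivation:
Inversions (pairs i<j in row-major order where tile[i] > tile[j] > 0): 9
9 is odd, so the puzzle is not solvable.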